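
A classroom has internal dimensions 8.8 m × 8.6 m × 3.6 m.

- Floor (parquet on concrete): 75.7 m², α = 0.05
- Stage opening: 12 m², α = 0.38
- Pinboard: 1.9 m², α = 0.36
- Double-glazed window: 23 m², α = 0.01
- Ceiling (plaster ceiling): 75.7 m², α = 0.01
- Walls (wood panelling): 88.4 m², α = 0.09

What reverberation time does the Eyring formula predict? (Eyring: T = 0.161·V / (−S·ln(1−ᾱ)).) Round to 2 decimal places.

2.36 s

Total surface area S = 75.7 + 12 + 1.9 + 23 + 75.7 + 88.4 = 276.7 m².
Σ(Sᵢαᵢ) = 75.7·0.05 + 12·0.38 + 1.9·0.36 + 23·0.01 + 75.7·0.01 + 88.4·0.09 = 17.972.
Mean coefficient ᾱ = A/S = 0.0650.
−S·ln(1−ᾱ) = −276.7 × ln(1 − 0.0650) = 18.597.
V = 8.8 × 8.6 × 3.6 = 272.448 m³.
RT60 = 0.161 × 272.448 / 18.597 = 2.36 s.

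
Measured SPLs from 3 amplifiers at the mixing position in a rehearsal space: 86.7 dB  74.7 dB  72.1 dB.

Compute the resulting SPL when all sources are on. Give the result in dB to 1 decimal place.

87.1 dB

Converting to relative power and adding: 10^(86.7/10) + 10^(74.7/10) + 10^(72.1/10) = 5.135e+08.
Back to dB: 10·log₁₀ Σ = 87.1 dB.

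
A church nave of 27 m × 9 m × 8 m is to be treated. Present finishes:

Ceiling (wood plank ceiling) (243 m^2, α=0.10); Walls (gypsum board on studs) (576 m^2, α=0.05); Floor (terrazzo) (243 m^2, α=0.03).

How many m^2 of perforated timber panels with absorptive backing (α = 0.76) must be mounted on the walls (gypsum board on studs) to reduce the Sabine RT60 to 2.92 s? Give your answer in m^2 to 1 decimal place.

A₁ = Σ Sᵢαᵢ = 243·0.10 + 576·0.05 + 243·0.03 = 60.390 sabins.
V = 1944 m³. Target absorption A₂ = 0.161 × 1944 / 2.92 = 107.186 sabins.
ΔA needed = 107.186 − 60.390 = 46.796 sabins.
Each m^2 of panel replacing the walls (gypsum board on studs) adds (0.76 − 0.05) = 0.71 sabins.
Area = ΔA/Δα = 46.796/0.71 = 65.9 m^2.

65.9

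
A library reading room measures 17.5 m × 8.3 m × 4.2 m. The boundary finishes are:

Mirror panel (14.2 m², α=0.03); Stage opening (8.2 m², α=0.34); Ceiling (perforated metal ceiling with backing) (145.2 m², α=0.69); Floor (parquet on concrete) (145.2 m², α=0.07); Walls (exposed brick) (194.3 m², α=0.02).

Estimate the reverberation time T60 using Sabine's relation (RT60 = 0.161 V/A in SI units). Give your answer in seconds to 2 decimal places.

Summing Sᵢαᵢ: 0.426 + 2.788 + 100.188 + 10.164 + 3.886 → A = 117.452 sabins.
Room volume: 610.05 m³.
T = 0.161 V/A = 0.161·610.05/117.452 = 0.84 s.

0.84 sec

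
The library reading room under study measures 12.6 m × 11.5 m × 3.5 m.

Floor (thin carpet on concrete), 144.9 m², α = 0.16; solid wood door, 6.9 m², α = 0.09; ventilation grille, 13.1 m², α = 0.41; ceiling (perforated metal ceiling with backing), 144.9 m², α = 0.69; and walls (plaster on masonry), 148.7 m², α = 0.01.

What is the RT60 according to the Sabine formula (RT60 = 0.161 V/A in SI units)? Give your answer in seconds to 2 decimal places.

0.62 s

Equivalent absorption area: A = 144.9*0.16 + 6.9*0.09 + 13.1*0.41 + 144.9*0.69 + 148.7*0.01 = 130.644 m².
Room volume: 507.15 m³.
RT60 = 0.161 · V / A = 0.161 × 507.15 / 130.644 = 0.62 s.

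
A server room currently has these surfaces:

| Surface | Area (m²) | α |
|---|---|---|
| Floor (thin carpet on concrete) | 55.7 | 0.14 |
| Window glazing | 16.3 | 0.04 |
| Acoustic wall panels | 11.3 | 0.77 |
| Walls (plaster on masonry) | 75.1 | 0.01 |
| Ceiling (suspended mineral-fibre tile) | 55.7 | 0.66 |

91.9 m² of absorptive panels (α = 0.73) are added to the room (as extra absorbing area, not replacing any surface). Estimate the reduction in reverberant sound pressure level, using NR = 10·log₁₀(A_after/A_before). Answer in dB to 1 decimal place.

3.5 dB

A_before = Σ Sᵢαᵢ = 55.7*0.14 + 16.3*0.04 + 11.3*0.77 + 75.1*0.01 + 55.7*0.66 = 54.664 sabins.
Added absorption = 91.9 × 0.73 = 67.087 sabins.
New total A_after = 121.751 sabins.
Reduction = 10 log₁₀(A_after/A_before) = 10 log₁₀(2.2273) = 3.5 dB.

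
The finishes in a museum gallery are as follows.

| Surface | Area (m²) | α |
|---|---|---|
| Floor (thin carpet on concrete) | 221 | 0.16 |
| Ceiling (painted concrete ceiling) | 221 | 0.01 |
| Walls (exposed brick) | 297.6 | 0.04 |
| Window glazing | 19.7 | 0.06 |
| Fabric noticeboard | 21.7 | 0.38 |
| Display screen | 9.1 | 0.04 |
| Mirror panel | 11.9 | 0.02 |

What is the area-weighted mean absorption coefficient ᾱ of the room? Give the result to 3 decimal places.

S = Σ Sᵢ = 221 + 221 + 297.6 + 19.7 + 21.7 + 9.1 + 11.9 = 802.0 m².
A = 221×0.16 + 221×0.01 + 297.6×0.04 + 19.7×0.06 + 21.7×0.38 + 9.1×0.04 + 11.9×0.02 = 59.504 sabins.
ᾱ = A/S = 0.074.

0.074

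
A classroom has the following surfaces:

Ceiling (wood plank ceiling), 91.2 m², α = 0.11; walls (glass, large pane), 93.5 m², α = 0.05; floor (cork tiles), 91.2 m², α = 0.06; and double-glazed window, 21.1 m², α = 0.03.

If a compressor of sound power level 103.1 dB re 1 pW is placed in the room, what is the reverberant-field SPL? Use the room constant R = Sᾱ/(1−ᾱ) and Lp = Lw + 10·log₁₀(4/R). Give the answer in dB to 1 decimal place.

A = 20.812 sabins; S = 297.0 m².
ᾱ = 20.812/297.0 = 0.0701; R = Sᾱ/(1−ᾱ) = 20.812/(1−0.0701) = 22.381 m².
Lp = Lw + 10 log₁₀(4/R) = 103.1 -7.48 = 95.6 dB.

95.6 dB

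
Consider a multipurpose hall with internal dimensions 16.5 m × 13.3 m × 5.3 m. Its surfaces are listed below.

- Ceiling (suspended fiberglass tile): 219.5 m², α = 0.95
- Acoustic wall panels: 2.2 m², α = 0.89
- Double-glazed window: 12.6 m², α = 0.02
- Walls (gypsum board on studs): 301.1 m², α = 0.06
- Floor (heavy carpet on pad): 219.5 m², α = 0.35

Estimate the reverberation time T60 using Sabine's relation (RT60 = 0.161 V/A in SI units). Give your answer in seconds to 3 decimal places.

0.613 s

Summing Sᵢαᵢ: 208.525 + 1.958 + 0.252 + 18.066 + 76.825 → A = 305.626 sabins.
V = 16.5·13.3·5.3 = 1163.085 m³.
Sabine: RT60 = 0.161 × 1163.085 / 305.626 = 0.613 s.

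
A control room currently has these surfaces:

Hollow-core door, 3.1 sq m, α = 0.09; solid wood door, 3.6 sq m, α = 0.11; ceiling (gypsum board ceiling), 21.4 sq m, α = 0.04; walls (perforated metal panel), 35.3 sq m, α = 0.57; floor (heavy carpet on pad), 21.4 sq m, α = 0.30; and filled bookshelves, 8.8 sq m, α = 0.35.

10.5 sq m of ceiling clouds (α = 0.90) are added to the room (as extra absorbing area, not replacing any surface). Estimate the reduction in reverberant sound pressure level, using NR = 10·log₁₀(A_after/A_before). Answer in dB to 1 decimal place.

1.2 dB

A_before = Σ Sᵢαᵢ = 3.1*0.09 + 3.6*0.11 + 21.4*0.04 + 35.3*0.57 + 21.4*0.30 + 8.8*0.35 = 31.152 sabins.
Treatment contributes 10.5·0.90 = 9.450 sabins.
A_after = 31.152 + 9.450 = 40.602 sabins.
Reduction = 10 log₁₀(A_after/A_before) = 10 log₁₀(1.3034) = 1.2 dB.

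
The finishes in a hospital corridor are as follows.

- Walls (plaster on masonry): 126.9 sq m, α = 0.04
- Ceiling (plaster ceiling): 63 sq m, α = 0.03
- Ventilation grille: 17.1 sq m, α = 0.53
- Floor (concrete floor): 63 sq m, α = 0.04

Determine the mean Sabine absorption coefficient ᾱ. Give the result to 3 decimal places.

Total surface area S = 270.0 sq m.
A = 126.9·0.04 + 63·0.03 + 17.1·0.53 + 63·0.04 = 18.549 sabins.
ᾱ = 18.549 / 270.0 = 0.069.

0.069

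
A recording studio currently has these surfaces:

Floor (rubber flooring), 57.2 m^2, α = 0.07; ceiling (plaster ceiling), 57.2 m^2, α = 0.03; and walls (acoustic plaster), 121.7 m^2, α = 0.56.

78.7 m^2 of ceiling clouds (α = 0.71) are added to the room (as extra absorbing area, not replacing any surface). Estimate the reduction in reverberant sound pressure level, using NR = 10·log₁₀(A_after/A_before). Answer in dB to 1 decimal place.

Total absorption A_before = 57.2·0.07 + 57.2·0.03 + 121.7·0.56
  = 4.004 + 1.716 + 68.152 = 73.872 m^2 sabins.
Treatment contributes 78.7·0.71 = 55.877 sabins.
New total A_after = 129.749 sabins.
Reduction = 10 log₁₀(A_after/A_before) = 10 log₁₀(1.7564) = 2.4 dB.

2.4 dB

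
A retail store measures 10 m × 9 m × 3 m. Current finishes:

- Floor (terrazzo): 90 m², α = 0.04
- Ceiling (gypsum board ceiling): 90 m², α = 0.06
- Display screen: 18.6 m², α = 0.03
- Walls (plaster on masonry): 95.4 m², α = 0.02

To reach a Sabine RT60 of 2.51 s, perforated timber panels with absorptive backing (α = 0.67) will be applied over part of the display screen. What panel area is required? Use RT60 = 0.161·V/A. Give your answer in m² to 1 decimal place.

9.1

Summing Sᵢαᵢ: 3.600 + 5.400 + 0.558 + 1.908 → A₁ = 11.466 sabins.
V = 270 m³. Target absorption A₂ = 0.161 × 270 / 2.51 = 17.319 sabins.
ΔA needed = 17.319 − 11.466 = 5.853 sabins.
Net gain per m²: Δα = 0.67 − 0.03 = 0.64.
Panel area = 5.853 / 0.64 = 9.1 m².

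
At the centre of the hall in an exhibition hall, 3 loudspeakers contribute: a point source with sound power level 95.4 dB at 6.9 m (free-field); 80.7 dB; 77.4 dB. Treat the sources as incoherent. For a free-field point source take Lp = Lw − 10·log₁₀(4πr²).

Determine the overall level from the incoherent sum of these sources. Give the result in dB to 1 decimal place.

Source at 6.9 m: Lp = 95.4 − 10·log₁₀(4π·6.9²) = 95.4 − 10·log₁₀(598.285) = 67.6 dB.
Converting to relative power and adding: 10^(67.6/10) + 10^(80.7/10) + 10^(77.4/10) = 1.782e+08.
Back to dB: 10·log₁₀ Σ = 82.5 dB.

82.5 dB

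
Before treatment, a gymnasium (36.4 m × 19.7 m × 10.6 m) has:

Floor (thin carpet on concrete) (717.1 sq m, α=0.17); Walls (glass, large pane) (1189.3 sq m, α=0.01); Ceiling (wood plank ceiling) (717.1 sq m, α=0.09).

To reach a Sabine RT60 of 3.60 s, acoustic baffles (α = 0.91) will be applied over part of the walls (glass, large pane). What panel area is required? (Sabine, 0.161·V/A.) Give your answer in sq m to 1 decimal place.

A₁ = Σ Sᵢαᵢ = 717.1·0.17 + 1189.3·0.01 + 717.1·0.09 = 198.339 sabins.
Required A₂ = 0.161·7601.048/3.60 = 339.936 sabins.
ΔA needed = 339.936 − 198.339 = 141.597 sabins.
Net gain per sq m: Δα = 0.91 − 0.01 = 0.90.
Panel area = 141.597 / 0.90 = 157.3 sq m.

157.3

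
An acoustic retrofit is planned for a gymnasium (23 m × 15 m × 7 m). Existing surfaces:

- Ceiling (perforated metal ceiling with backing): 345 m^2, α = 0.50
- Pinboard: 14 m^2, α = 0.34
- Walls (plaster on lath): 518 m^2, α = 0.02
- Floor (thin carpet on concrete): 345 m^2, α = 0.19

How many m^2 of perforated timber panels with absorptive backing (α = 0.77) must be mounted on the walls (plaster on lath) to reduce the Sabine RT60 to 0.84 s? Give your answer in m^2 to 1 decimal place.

Summing Sᵢαᵢ: 172.500 + 4.760 + 10.360 + 65.550 → A₁ = 253.170 sabins.
V = 2415 m³. Target absorption A₂ = 0.161 × 2415 / 0.84 = 462.875 sabins.
Absorption to add: 462.875 − 253.170 = 209.705 sabins.
Each m^2 of panel replacing the walls (plaster on lath) adds (0.77 − 0.02) = 0.75 sabins.
Area = ΔA/Δα = 209.705/0.75 = 279.6 m^2.

279.6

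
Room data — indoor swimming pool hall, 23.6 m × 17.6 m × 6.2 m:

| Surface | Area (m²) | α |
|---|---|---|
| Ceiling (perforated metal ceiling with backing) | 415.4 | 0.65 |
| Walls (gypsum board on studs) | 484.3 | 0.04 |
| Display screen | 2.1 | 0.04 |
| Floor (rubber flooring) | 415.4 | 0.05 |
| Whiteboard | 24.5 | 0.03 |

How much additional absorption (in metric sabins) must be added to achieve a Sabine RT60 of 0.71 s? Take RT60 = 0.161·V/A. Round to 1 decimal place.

A₁ = Σ Sᵢαᵢ = 415.4·0.65 + 484.3·0.04 + 2.1·0.04 + 415.4·0.05 + 24.5·0.03 = 310.971 sabins.
For T = 0.71 s, need A₂ = 0.161·V/T = 0.161·2575.232/0.71 = 583.961 sabins.
ΔA = A₂ − A₁ = 583.961 − 310.971 = 273.0 sabins.

273.0 sabins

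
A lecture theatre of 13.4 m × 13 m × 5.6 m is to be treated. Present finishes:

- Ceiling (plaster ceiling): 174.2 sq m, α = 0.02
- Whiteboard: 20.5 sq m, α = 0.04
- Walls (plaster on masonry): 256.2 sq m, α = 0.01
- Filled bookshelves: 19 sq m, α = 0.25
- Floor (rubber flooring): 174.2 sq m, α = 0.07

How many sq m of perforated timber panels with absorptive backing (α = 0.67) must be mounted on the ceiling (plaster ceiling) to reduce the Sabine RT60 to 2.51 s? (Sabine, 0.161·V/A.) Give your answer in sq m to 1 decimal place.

59.6

Total absorption A₁ = 174.2×0.02 + 20.5×0.04 + 256.2×0.01 + 19×0.25 + 174.2×0.07
  = 3.484 + 0.820 + 2.562 + 4.750 + 12.194 = 23.810 sq m sabins.
V = 975.52 m³. Target absorption A₂ = 0.161 × 975.52 / 2.51 = 62.573 sabins.
ΔA needed = 62.573 − 23.810 = 38.763 sabins.
Net gain per sq m: Δα = 0.67 − 0.02 = 0.65.
Panel area = 38.763 / 0.65 = 59.6 sq m.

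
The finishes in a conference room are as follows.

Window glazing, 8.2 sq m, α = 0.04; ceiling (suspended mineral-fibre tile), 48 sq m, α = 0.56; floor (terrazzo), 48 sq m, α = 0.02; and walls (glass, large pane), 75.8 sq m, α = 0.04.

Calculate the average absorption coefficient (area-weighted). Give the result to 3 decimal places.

Total surface area S = 180.0 sq m.
Σ(Sᵢαᵢ) = 8.2*0.04 + 48*0.56 + 48*0.02 + 75.8*0.04 = 31.200.
ᾱ = 31.200 / 180.0 = 0.173.

0.173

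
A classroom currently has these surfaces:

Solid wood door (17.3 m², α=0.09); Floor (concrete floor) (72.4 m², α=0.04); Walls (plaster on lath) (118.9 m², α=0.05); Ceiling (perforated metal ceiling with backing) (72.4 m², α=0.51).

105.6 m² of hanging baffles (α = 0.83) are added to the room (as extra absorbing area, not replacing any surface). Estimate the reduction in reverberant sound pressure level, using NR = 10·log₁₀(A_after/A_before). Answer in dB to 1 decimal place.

Summing Sᵢαᵢ: 1.557 + 2.896 + 5.945 + 36.924 → A_before = 47.322 sabins.
Added absorption = 105.6 × 0.83 = 87.648 sabins.
A_after = 47.322 + 87.648 = 134.970 sabins.
Reduction = 10 log₁₀(A_after/A_before) = 10 log₁₀(2.8522) = 4.6 dB.

4.6 dB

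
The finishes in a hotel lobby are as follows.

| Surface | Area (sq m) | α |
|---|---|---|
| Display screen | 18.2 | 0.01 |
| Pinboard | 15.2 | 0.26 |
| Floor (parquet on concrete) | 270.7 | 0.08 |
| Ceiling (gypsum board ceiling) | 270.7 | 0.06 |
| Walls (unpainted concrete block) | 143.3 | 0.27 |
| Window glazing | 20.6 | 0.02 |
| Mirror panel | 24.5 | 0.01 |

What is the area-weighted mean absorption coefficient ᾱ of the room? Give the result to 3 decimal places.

Total surface area S = 763.2 sq m.
A = 18.2·0.01 + 15.2·0.26 + 270.7·0.08 + 270.7·0.06 + 143.3·0.27 + 20.6·0.02 + 24.5·0.01 = 81.380 sabins.
ᾱ = A/S = 0.107.

0.107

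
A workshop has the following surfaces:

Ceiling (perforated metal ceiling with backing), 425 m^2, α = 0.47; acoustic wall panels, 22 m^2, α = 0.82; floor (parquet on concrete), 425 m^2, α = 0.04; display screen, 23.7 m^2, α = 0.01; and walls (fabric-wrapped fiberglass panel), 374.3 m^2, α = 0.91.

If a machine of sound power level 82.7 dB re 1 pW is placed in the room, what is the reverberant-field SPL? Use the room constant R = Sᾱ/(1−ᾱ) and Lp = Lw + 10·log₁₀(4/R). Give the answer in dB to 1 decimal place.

A = 575.640 sabins; S = 1270.0 m^2.
ᾱ = 0.4533, so room constant R = A/(1−ᾱ) = 1052.936 m^2.
Lp = Lw + 10 log₁₀(4/R) = 82.7 -24.20 = 58.5 dB.

58.5 dB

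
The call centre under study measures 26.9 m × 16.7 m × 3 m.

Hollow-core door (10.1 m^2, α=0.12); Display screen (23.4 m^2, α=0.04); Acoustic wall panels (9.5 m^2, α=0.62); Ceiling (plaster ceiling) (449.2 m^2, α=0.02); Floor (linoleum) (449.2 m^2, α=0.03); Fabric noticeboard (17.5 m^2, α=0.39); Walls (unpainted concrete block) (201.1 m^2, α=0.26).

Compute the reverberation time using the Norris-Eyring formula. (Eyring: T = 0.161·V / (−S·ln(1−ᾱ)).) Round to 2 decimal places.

2.33 s

S = Σ Sᵢ = 1160.0 m^2.
Σ(Sᵢαᵢ) = 10.1×0.12 + 23.4×0.04 + 9.5×0.62 + 449.2×0.02 + 449.2×0.03 + 17.5×0.39 + 201.1×0.26 = 89.609.
Mean coefficient ᾱ = A/S = 0.0772.
−S·ln(1−ᾱ) = −1160.0 × ln(1 − 0.0772) = 93.198.
V = 26.9 × 16.7 × 3 = 1347.69 m³.
T = 0.161·V/[−S·ln(1−ᾱ)] = 0.161·1347.69/93.198 = 2.33 s.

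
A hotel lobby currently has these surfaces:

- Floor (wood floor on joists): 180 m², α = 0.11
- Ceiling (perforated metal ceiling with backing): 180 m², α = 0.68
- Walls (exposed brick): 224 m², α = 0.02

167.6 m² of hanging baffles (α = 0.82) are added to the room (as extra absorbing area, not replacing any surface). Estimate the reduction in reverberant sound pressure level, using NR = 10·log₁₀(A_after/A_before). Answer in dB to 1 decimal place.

2.9 dB

A_before = Σ Sᵢαᵢ = 180*0.11 + 180*0.68 + 224*0.02 = 146.680 sabins.
Added absorption = 167.6 × 0.82 = 137.432 sabins.
New total A_after = 284.112 sabins.
Reduction = 10 log₁₀(A_after/A_before) = 10 log₁₀(1.9370) = 2.9 dB.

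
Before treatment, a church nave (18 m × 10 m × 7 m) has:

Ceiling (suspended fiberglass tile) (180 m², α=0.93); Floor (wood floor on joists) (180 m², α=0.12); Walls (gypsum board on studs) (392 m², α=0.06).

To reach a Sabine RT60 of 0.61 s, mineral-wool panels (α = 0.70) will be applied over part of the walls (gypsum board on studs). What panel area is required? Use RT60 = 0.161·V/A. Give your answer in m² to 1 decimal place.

187.6

Summing Sᵢαᵢ: 167.400 + 21.600 + 23.520 → A₁ = 212.520 sabins.
Required A₂ = 0.161·1260/0.61 = 332.557 sabins.
Absorption to add: 332.557 − 212.520 = 120.037 sabins.
Net gain per m²: Δα = 0.70 − 0.06 = 0.64.
Panel area = 120.037 / 0.64 = 187.6 m².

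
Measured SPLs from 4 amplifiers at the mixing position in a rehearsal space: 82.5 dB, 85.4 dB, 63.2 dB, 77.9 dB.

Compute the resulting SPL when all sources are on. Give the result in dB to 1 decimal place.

Sum in the linear (power) domain: Σ 10^(Lᵢ/10) = 10^(82.5/10) + 10^(85.4/10) + 10^(63.2/10) + 10^(77.9/10) = 5.883e+08.
L_total = 10·log₁₀(5.883e+08) = 87.7 dB.

87.7 dB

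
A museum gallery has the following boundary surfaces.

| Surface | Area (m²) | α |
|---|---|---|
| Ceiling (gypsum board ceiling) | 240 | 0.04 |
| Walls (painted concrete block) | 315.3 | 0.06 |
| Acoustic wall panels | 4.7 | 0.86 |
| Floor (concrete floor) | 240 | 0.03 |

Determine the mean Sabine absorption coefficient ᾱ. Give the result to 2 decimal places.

Total surface area S = 800.0 m².
Σ(Sᵢαᵢ) = 240*0.04 + 315.3*0.06 + 4.7*0.86 + 240*0.03 = 39.760.
ᾱ = A/S = 0.05.

0.05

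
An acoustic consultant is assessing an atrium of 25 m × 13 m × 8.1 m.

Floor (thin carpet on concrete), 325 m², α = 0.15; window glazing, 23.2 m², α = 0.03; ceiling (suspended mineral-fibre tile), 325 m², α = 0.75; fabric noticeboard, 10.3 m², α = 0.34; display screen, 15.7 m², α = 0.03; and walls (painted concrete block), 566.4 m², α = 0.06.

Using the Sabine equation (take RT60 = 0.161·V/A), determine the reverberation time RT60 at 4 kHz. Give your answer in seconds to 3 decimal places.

1.280 sec

Total absorption A = 325*0.15 + 23.2*0.03 + 325*0.75 + 10.3*0.34 + 15.7*0.03 + 566.4*0.06
  = 48.750 + 0.696 + 243.750 + 3.502 + 0.471 + 33.984 = 331.153 m² sabins.
Room volume: 2632.5 m³.
RT60 = 0.161 · V / A = 0.161 × 2632.5 / 331.153 = 1.280 s.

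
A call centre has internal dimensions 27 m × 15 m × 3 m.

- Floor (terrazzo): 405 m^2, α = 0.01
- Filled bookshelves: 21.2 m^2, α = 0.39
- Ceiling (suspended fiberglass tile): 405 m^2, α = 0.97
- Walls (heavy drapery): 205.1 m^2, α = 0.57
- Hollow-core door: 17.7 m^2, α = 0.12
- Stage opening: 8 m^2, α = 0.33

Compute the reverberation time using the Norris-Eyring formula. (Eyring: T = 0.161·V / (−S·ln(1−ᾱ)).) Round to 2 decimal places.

S = Σ Sᵢ = 1062.0 m^2.
Σ(Sᵢαᵢ) = 405·0.01 + 21.2·0.39 + 405·0.97 + 205.1·0.57 + 17.7·0.12 + 8·0.33 = 526.839.
Mean coefficient ᾱ = A/S = 0.4961.
Eyring denominator: −S ln(1−ᾱ) = 727.871.
V = 27 × 15 × 3 = 1215 m³.
T = 0.161·V/[−S·ln(1−ᾱ)] = 0.161·1215/727.871 = 0.27 s.

0.27 s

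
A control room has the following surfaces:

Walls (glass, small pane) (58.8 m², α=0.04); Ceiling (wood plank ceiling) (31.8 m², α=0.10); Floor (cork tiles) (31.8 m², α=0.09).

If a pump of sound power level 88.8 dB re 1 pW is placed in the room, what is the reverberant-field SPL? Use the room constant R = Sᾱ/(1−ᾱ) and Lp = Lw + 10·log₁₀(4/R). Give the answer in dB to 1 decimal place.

Σ(Sᵢαᵢ) = 58.8×0.04 + 31.8×0.10 + 31.8×0.09 = 8.394; total area S = 122.4 m².
ᾱ = 0.0686, so room constant R = A/(1−ᾱ) = 9.012 m².
Lp = Lw + 10 log₁₀(4/R) = 88.8 -3.53 = 85.3 dB.

85.3 dB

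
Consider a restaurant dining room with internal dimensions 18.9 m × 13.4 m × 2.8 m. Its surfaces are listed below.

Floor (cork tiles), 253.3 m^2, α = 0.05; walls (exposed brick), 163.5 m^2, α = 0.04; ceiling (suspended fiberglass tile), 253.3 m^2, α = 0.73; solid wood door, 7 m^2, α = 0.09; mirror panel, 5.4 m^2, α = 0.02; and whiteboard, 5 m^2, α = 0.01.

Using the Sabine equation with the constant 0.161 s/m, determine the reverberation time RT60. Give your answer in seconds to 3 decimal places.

Summing Sᵢαᵢ: 12.665 + 6.540 + 184.909 + 0.630 + 0.108 + 0.050 → A = 204.902 sabins.
Volume V = 18.9 × 13.4 × 2.8 = 709.128 m³.
RT60 = 0.161 · V / A = 0.161 × 709.128 / 204.902 = 0.557 s.

0.557 sec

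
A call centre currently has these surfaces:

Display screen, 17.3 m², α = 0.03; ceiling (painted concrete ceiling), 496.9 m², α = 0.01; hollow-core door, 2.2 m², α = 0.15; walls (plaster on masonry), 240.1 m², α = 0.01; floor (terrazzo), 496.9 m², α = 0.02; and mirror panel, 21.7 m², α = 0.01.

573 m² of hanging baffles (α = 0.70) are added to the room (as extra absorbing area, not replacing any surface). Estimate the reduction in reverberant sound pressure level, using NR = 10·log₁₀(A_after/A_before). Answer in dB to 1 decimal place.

A_before = Σ Sᵢαᵢ = 17.3·0.03 + 496.9·0.01 + 2.2·0.15 + 240.1·0.01 + 496.9·0.02 + 21.7·0.01 = 18.374 sabins.
Treatment contributes 573·0.70 = 401.100 sabins.
New total A_after = 419.474 sabins.
NR = 10·log₁₀(419.474/18.374) = 13.6 dB.

13.6 dB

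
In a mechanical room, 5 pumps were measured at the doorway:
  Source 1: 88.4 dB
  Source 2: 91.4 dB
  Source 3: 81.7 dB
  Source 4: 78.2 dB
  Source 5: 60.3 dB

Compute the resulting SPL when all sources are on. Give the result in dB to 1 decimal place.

93.6 dB

Converting to relative power and adding: 10^(88.4/10) + 10^(91.4/10) + 10^(81.7/10) + 10^(78.2/10) + 10^(60.3/10) = 2.287e+09.
Combined level = 10 log₁₀(2.287e+09) = 93.6 dB.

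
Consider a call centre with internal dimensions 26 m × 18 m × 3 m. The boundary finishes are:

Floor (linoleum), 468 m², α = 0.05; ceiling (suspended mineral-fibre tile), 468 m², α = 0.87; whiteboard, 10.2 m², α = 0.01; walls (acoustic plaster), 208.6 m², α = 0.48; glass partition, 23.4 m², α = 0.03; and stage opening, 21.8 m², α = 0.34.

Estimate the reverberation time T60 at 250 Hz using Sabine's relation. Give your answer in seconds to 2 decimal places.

Equivalent absorption area: A = 468×0.05 + 468×0.87 + 10.2×0.01 + 208.6×0.48 + 23.4×0.03 + 21.8×0.34 = 538.904 m².
Room volume: 1404 m³.
RT60 = 0.161 · V / A = 0.161 × 1404 / 538.904 = 0.42 s.

0.42 s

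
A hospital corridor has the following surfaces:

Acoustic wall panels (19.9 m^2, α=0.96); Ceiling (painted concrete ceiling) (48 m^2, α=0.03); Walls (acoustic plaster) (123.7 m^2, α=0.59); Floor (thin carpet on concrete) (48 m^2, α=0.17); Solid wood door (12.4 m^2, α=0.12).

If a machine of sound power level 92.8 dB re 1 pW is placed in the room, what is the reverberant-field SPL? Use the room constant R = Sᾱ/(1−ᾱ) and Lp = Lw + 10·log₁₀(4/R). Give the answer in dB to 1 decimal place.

Σ(Sᵢαᵢ) = 19.9·0.96 + 48·0.03 + 123.7·0.59 + 48·0.17 + 12.4·0.12 = 103.175; total area S = 252.0 m^2.
ᾱ = 0.4094, so room constant R = A/(1−ᾱ) = 174.695 m^2.
Lp = Lw + 10 log₁₀(4/R) = 92.8 -16.40 = 76.4 dB.

76.4 dB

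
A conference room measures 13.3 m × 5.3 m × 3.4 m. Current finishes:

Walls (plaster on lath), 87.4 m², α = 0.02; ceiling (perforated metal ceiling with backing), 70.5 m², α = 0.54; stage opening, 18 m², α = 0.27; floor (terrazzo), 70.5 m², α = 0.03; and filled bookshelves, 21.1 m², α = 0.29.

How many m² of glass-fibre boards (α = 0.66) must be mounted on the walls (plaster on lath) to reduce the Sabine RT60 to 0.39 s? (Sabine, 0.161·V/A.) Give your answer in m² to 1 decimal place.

A₁ = Σ Sᵢαᵢ = 87.4*0.02 + 70.5*0.54 + 18*0.27 + 70.5*0.03 + 21.1*0.29 = 52.912 sabins.
Required A₂ = 0.161·239.666/0.39 = 98.939 sabins.
ΔA needed = 98.939 − 52.912 = 46.027 sabins.
Net gain per m²: Δα = 0.66 − 0.02 = 0.64.
Panel area = 46.027 / 0.64 = 71.9 m².

71.9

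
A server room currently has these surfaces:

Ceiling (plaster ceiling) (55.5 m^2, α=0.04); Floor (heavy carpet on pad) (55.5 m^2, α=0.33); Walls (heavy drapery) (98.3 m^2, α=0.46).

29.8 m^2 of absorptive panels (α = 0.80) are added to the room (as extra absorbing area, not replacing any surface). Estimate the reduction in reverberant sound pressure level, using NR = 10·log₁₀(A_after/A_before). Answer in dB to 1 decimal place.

1.3 dB

Summing Sᵢαᵢ: 2.220 + 18.315 + 45.218 → A_before = 65.753 sabins.
Added absorption = 29.8 × 0.80 = 23.840 sabins.
New total A_after = 89.593 sabins.
NR = 10·log₁₀(89.593/65.753) = 1.3 dB.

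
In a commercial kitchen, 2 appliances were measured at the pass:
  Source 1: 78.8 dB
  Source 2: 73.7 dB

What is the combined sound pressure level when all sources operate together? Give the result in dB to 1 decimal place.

80.0 dB

Σ 10^(Lᵢ/10) = 9.93e+07.
L_total = 10·log₁₀(9.93e+07) = 80.0 dB.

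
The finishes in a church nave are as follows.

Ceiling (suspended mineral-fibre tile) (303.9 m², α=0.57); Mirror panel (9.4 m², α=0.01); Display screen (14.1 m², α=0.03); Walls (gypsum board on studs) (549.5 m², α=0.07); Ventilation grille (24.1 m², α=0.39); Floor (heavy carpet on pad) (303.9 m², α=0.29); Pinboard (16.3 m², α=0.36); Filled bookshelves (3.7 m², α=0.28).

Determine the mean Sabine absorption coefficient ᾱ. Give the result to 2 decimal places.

Total surface area S = 1224.9 m².
Σ(Sᵢαᵢ) = 303.9*0.57 + 9.4*0.01 + 14.1*0.03 + 549.5*0.07 + 24.1*0.39 + 303.9*0.29 + 16.3*0.36 + 3.7*0.28 = 316.639.
ᾱ = A/S = 0.26.

0.26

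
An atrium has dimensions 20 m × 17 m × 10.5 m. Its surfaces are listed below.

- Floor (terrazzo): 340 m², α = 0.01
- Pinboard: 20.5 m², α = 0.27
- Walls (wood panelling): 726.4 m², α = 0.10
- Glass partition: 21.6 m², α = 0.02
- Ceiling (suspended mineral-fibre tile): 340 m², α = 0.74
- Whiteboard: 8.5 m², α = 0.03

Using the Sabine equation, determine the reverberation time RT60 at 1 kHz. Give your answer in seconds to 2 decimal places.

1.72 s

Summing Sᵢαᵢ: 3.400 + 5.535 + 72.640 + 0.432 + 251.600 + 0.255 → A = 333.862 sabins.
V = 20·17·10.5 = 3570 m³.
T = 0.161 V/A = 0.161·3570/333.862 = 1.72 s.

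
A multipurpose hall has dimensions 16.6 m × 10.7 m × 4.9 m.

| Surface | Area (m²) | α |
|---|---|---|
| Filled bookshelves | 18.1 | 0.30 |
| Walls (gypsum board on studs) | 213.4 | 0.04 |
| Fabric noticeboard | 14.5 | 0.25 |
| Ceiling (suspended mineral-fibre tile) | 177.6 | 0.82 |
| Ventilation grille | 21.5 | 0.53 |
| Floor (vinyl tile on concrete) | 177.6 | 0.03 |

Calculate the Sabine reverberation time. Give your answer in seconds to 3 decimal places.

0.779 s

Equivalent absorption area: A = 18.1×0.30 + 213.4×0.04 + 14.5×0.25 + 177.6×0.82 + 21.5×0.53 + 177.6×0.03 = 179.946 m².
V = 16.6·10.7·4.9 = 870.338 m³.
Sabine: RT60 = 0.161 × 870.338 / 179.946 = 0.779 s.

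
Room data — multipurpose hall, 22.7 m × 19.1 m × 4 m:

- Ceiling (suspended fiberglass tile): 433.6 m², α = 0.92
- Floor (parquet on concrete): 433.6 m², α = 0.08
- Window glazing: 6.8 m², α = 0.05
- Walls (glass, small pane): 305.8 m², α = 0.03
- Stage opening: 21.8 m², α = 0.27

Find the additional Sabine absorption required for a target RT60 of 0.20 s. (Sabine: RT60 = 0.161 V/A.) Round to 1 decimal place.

Total absorption A₁ = 433.6×0.92 + 433.6×0.08 + 6.8×0.05 + 305.8×0.03 + 21.8×0.27
  = 398.912 + 34.688 + 0.340 + 9.174 + 5.886 = 449.000 m² sabins.
Target A₂ = 0.161·1734.28/0.20 = 1396.095 sabins (V = 1734.28 m³).
Shortfall: 1396.095 − 449.000 = 947.1 sabins.

947.1 sabins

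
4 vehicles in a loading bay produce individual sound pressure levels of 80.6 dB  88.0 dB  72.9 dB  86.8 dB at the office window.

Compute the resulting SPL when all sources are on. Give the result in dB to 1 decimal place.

Converting to relative power and adding: 10^(80.6/10) + 10^(88.0/10) + 10^(72.9/10) + 10^(86.8/10) = 1.244e+09.
Combined level = 10 log₁₀(1.244e+09) = 90.9 dB.

90.9 dB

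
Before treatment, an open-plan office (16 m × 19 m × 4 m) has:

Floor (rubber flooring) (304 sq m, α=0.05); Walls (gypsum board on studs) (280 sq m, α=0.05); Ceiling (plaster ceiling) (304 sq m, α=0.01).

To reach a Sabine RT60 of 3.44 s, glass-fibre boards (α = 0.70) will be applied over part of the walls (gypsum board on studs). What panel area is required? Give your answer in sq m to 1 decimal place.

38.0

Total absorption A₁ = 304×0.05 + 280×0.05 + 304×0.01
  = 15.200 + 14.000 + 3.040 = 32.240 sq m sabins.
V = 1216 m³. Target absorption A₂ = 0.161 × 1216 / 3.44 = 56.912 sabins.
ΔA needed = 56.912 − 32.240 = 24.672 sabins.
Each sq m of panel replacing the walls (gypsum board on studs) adds (0.70 − 0.05) = 0.65 sabins.
Area = ΔA/Δα = 24.672/0.65 = 38.0 sq m.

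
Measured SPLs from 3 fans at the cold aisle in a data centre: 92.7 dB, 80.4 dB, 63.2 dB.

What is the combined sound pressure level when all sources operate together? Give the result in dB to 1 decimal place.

Sum in the linear (power) domain: Σ 10^(Lᵢ/10) = 10^(92.7/10) + 10^(80.4/10) + 10^(63.2/10) = 1.974e+09.
Combined level = 10 log₁₀(1.974e+09) = 93.0 dB.

93.0 dB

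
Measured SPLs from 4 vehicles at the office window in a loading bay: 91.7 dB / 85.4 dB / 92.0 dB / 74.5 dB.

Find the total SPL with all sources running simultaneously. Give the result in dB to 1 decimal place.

Σ 10^(Lᵢ/10) = 3.439e+09.
Combined level = 10 log₁₀(3.439e+09) = 95.4 dB.

95.4 dB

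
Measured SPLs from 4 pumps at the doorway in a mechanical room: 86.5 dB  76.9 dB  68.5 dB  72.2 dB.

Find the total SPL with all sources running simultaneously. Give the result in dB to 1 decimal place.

Converting to relative power and adding: 10^(86.5/10) + 10^(76.9/10) + 10^(68.5/10) + 10^(72.2/10) = 5.193e+08.
Combined level = 10 log₁₀(5.193e+08) = 87.2 dB.

87.2 dB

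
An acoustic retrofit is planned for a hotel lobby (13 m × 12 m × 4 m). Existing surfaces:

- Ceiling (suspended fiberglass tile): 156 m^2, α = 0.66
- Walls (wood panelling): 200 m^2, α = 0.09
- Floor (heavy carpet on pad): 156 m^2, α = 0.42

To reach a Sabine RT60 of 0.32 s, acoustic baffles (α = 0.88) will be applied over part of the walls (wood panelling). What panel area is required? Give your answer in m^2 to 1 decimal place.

161.4

Summing Sᵢαᵢ: 102.960 + 18.000 + 65.520 → A₁ = 186.480 sabins.
V = 624 m³. Target absorption A₂ = 0.161 × 624 / 0.32 = 313.950 sabins.
Absorption to add: 313.950 − 186.480 = 127.470 sabins.
Each m^2 of panel replacing the walls (wood panelling) adds (0.88 − 0.09) = 0.79 sabins.
Panel area = 127.470 / 0.79 = 161.4 m^2.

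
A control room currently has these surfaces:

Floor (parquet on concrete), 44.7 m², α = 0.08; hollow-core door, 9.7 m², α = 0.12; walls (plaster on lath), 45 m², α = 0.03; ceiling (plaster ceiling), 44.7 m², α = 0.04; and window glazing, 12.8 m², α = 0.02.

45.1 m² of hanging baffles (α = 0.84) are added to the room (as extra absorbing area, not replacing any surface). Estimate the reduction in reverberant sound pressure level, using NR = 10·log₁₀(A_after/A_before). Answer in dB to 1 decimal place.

Equivalent absorption area: A_before = 44.7×0.08 + 9.7×0.12 + 45×0.03 + 44.7×0.04 + 12.8×0.02 = 8.134 m².
Treatment contributes 45.1·0.84 = 37.884 sabins.
A_after = 8.134 + 37.884 = 46.018 sabins.
NR = 10·log₁₀(46.018/8.134) = 7.5 dB.

7.5 dB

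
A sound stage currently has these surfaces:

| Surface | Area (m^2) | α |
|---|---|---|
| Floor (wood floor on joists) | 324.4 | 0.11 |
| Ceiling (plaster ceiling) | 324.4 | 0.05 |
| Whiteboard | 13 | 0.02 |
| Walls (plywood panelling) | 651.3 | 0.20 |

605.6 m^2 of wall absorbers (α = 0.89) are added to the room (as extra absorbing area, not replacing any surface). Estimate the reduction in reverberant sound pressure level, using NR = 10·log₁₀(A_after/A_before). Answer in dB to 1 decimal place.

Equivalent absorption area: A_before = 324.4×0.11 + 324.4×0.05 + 13×0.02 + 651.3×0.20 = 182.424 m^2.
Added absorption = 605.6 × 0.89 = 538.984 sabins.
New total A_after = 721.408 sabins.
NR = 10·log₁₀(721.408/182.424) = 6.0 dB.

6.0 dB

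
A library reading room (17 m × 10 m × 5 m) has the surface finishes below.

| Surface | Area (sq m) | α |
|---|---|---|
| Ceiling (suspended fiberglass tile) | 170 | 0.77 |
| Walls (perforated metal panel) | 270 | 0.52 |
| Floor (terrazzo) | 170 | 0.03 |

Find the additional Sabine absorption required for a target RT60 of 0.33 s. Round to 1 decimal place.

A₁ = Σ Sᵢαᵢ = 170×0.77 + 270×0.52 + 170×0.03 = 276.400 sabins.
For T = 0.33 s, need A₂ = 0.161·V/T = 0.161·850/0.33 = 414.697 sabins.
Shortfall: 414.697 − 276.400 = 138.3 sabins.

138.3 sabins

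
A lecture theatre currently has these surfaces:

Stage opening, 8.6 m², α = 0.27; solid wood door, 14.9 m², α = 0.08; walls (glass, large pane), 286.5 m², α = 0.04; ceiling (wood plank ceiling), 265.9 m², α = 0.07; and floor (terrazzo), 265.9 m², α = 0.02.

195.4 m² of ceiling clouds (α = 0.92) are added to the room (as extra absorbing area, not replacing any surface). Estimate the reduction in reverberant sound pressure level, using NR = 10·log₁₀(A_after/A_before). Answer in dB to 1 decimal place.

7.5 dB

Summing Sᵢαᵢ: 2.322 + 1.192 + 11.460 + 18.613 + 5.318 → A_before = 38.905 sabins.
Added absorption = 195.4 × 0.92 = 179.768 sabins.
New total A_after = 218.673 sabins.
Reduction = 10 log₁₀(A_after/A_before) = 10 log₁₀(5.6207) = 7.5 dB.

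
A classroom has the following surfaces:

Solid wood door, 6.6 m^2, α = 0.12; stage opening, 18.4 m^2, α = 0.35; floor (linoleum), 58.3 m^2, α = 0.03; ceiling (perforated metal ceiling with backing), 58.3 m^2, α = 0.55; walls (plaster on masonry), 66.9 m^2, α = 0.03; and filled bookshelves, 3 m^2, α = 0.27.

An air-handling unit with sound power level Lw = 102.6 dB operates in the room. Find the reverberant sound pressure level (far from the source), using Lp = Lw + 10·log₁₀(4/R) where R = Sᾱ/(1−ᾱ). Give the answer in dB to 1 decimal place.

Σ(Sᵢαᵢ) = 6.6·0.12 + 18.4·0.35 + 58.3·0.03 + 58.3·0.55 + 66.9·0.03 + 3·0.27 = 43.863; total area S = 211.5 m^2.
ᾱ = 0.2074, so room constant R = A/(1−ᾱ) = 55.341 m^2.
Lp = 102.6 + 10·log₁₀(4/55.341) = 102.6 + (-11.41) = 91.2 dB.

91.2 dB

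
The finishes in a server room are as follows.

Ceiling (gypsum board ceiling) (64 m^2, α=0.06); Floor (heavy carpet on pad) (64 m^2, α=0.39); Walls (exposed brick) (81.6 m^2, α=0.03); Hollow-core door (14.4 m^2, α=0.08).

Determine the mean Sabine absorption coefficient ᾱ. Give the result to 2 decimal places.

Total surface area S = 224.0 m^2.
A = 64*0.06 + 64*0.39 + 81.6*0.03 + 14.4*0.08 = 32.400 sabins.
ᾱ = 32.400 / 224.0 = 0.14.

0.14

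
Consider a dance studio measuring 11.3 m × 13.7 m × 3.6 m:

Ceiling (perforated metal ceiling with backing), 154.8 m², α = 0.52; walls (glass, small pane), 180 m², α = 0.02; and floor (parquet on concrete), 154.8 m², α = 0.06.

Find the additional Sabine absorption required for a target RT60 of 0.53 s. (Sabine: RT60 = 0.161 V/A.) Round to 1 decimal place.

75.9 sabins

Summing Sᵢαᵢ: 80.496 + 3.600 + 9.288 → A₁ = 93.384 sabins.
Target A₂ = 0.161·557.316/0.53 = 169.298 sabins (V = 557.316 m³).
Shortfall: 169.298 − 93.384 = 75.9 sabins.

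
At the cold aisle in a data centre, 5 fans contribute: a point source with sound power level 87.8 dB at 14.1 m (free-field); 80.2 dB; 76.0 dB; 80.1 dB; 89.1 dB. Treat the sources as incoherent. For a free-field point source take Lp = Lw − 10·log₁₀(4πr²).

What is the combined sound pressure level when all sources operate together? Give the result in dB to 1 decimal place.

90.3 dB

Source at 14.1 m: Lp = 87.8 − 10·log₁₀(4π·14.1²) = 87.8 − 10·log₁₀(2498.320) = 53.8 dB.
Σ 10^(Lᵢ/10) = 1.06e+09.
Back to dB: 10·log₁₀ Σ = 90.3 dB.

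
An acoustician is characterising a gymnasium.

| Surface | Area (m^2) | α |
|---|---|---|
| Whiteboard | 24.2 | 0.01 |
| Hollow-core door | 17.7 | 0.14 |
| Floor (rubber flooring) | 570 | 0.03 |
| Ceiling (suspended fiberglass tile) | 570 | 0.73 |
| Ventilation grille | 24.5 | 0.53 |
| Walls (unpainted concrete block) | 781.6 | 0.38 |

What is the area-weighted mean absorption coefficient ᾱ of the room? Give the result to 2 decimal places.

Total surface area S = 1988.0 m^2.
A = 24.2·0.01 + 17.7·0.14 + 570·0.03 + 570·0.73 + 24.5·0.53 + 781.6·0.38 = 745.913 sabins.
ᾱ = A/S = 0.38.

0.38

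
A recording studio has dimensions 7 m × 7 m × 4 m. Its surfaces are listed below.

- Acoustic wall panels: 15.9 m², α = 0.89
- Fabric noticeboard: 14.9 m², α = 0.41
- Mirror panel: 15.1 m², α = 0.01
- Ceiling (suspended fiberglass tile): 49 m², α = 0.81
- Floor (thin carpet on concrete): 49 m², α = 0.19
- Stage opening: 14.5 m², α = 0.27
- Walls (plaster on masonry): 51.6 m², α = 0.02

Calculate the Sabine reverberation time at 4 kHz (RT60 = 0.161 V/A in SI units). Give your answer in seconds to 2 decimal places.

0.42 seconds

A = Σ Sᵢαᵢ = 15.9*0.89 + 14.9*0.41 + 15.1*0.01 + 49*0.81 + 49*0.19 + 14.5*0.27 + 51.6*0.02 = 74.358 sabins.
Volume V = 7 × 7 × 4 = 196 m³.
Sabine: RT60 = 0.161 × 196 / 74.358 = 0.42 s.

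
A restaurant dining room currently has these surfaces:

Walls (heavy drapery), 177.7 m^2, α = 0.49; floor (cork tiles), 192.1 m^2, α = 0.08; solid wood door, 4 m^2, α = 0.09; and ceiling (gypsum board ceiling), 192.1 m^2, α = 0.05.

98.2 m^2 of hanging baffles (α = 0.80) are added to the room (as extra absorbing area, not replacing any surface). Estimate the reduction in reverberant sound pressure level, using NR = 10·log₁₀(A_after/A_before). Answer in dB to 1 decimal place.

Total absorption A_before = 177.7·0.49 + 192.1·0.08 + 4·0.09 + 192.1·0.05
  = 87.073 + 15.368 + 0.360 + 9.605 = 112.406 m^2 sabins.
Added absorption = 98.2 × 0.80 = 78.560 sabins.
A_after = 112.406 + 78.560 = 190.966 sabins.
Reduction = 10 log₁₀(A_after/A_before) = 10 log₁₀(1.6989) = 2.3 dB.

2.3 dB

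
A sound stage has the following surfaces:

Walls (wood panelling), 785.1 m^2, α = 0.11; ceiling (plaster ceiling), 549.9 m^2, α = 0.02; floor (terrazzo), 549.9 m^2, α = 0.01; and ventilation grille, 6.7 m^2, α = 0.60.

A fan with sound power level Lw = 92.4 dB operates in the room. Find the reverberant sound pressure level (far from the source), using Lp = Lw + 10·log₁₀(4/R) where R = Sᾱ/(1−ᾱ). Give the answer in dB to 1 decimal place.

A = 106.878 sabins; S = 1891.6 m^2.
ᾱ = 0.0565, so room constant R = A/(1−ᾱ) = 113.278 m^2.
Lp = 92.4 + 10·log₁₀(4/113.278) = 92.4 + (-14.52) = 77.9 dB.

77.9 dB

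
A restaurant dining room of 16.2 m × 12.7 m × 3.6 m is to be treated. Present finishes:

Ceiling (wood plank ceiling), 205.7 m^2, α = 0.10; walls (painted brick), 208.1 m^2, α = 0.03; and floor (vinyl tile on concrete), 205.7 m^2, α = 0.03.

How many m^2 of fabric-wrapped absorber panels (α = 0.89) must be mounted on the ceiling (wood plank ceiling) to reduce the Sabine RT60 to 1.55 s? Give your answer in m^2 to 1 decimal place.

55.6

Summing Sᵢαᵢ: 20.570 + 6.243 + 6.171 → A₁ = 32.984 sabins.
Required A₂ = 0.161·740.664/1.55 = 76.933 sabins.
ΔA needed = 76.933 − 32.984 = 43.949 sabins.
Each m^2 of panel replacing the ceiling (wood plank ceiling) adds (0.89 − 0.10) = 0.79 sabins.
Area = ΔA/Δα = 43.949/0.79 = 55.6 m^2.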